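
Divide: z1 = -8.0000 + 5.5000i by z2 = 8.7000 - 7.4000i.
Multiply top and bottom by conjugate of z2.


Conjugate of z2 = 8.7000 + 7.4000i
Numerator: (-8.0000 + 5.5000i)(8.7000 + 7.4000i) = -110.3000 - 11.3500i
Denominator: 8.7^2 + (-7.4)^2 = 130.45
Result = (-110.3000 - 11.3500i)/130.45

-0.8455 - 0.0870i


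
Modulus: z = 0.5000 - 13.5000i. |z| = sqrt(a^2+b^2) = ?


|z| = sqrt(0.5^2 + (-13.5)^2) = sqrt(0.25 + 182.25) = sqrt(182.5) = 13.5093

|z| = 13.5093


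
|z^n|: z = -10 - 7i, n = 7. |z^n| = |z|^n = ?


|z| = sqrt(100+49) = sqrt(149) = 12.2066
|z^7| = |z|^7 = (sqrt(149))^7 = 149^3 * sqrt(149) = 3307949*sqrt(149)

|z^7| = 3307949*sqrt(149) ≈ 40378663.4425


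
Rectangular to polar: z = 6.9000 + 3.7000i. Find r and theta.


r = sqrt(47.61+13.69) = sqrt(61.3) = 7.8294
theta = atan2(3.7, 6.9) = 28.2016 degrees

r = 7.8294, theta = 28.2016 degrees


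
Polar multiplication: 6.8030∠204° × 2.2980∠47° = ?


r = 6.8030 * 2.2980 = 15.6333
theta = 204° + 47° = 251° = 251° (mod 360)

15.6333 cis(251°)


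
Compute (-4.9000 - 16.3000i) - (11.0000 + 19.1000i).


Real: -4.9 - 11 = -15.9
Imag: -16.3 - 19.1 = -35.4

-15.9000 - 35.4000i


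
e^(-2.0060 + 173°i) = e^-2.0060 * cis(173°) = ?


e^-2.0060 = 0.1345
cos(173°) = -0.9925
sin(173°) = 0.1219
Real = 0.1345*(-0.9925) = -0.1335
Imag = 0.1345*0.1219 = 0.0164

-0.1335 + 0.0164i


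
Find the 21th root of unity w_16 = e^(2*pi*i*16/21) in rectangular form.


Angle = 360*16/21 = 274.2857°
a = cos(274.2857°) = 0.0747
b = sin(274.2857°) = -0.9972

0.0747 - 0.9972i


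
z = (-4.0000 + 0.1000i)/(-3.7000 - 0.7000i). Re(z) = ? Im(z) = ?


Multiply by conjugate: (-4.0000 + 0.1000i)(-3.7000 + 0.7000i) / ((-3.7)^2 + (-0.7)^2)
Numerator real = -4*(-3.7) + 0.1*(-0.7) = 14.73
Numerator imag = 0.1*(-3.7) - (-4)*(-0.7) = -3.17
Denominator = 14.18
Re(z) = 14.73/14.18 = 1.0388
Im(z) = -3.17/14.18 = -0.2236

Re(z) = 1.0388, Im(z) = -0.2236


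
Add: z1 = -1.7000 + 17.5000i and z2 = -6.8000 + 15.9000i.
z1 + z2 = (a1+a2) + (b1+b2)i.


Real: -1.7 - 6.8 = -8.5
Imag: 17.5 + 15.9 = 33.4

-8.5000 + 33.4000i


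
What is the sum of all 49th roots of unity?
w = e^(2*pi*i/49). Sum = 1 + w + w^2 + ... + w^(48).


The sum of all 49th roots of unity is 0.
Geometric series: (1 - w^49)/(1 - w) = (1-1)/(1-w) = 0 since w^49 = 1, w ≠ 1.
Alternatively: coefficient of z^48 in z^49 - 1 is 0.

0


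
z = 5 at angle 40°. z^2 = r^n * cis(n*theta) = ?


r^2 = 5^2 = 25
n*theta = 2*40° = 80° = 80° (mod 360)
a = 25*cos(80°) = 4.3412
b = 25*sin(80°) = 24.6202

25 cis(80°) = 4.3412 + 24.6202i


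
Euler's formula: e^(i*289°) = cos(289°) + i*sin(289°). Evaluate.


cos(289°) = 0.3256
sin(289°) = -0.9455

e^(i*289°) = 0.3256 - 0.9455i


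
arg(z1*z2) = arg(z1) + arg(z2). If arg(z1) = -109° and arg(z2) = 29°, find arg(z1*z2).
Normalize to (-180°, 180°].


arg(z1*z2) = -109° + 29° = -80°
Normalized to (-180°, 180°]: -80°

-80°


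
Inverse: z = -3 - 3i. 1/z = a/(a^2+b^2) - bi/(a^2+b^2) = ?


|z|^2 = 9+9 = 18
1/z = (-3 + 3i)/18

1/z = -0.1667 + 0.1667i


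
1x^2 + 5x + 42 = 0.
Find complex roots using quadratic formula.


disc = 5^2 - 4*1*42 = 25 - 168 = -143
sqrt(|disc|) = sqrt(143) = 11.9583
Real part = -5/(2*1) = -2.5000
Imag part = 11.9583/(2*1) = 5.9791

-2.5000 ± 5.9791i


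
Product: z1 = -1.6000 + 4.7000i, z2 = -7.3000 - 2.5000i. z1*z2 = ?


Real = -1.6*(-7.3) - 4.7*(-2.5) = 11.68 - (-11.75) = 23.43
Imag = -1.6*(-2.5) - (7.3)*4.7 = 4 - (34.31) = -30.31

23.4300 - 30.3100i


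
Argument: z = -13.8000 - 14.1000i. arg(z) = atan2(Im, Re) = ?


Re = -13.8, Im = -14.1
arg = atan2(-14.1, -13.8) = -134.3839 degrees

arg(z) = -134.3839 degrees


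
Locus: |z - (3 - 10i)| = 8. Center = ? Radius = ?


|z - z0| = r is a circle with center z0 and radius r.
Center = (3, -10), radius = 8

Circle with center (3, -10) and radius 8


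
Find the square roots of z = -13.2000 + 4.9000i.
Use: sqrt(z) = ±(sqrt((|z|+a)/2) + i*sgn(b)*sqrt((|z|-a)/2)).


|z| = sqrt(174.24+24.01) = 14.0801
sqrt((|z|+a)/2) = sqrt((14.0801+(-13.2))/2) = sqrt(0.4401) = 0.6634
sqrt((|z|-a)/2) = sqrt((14.0801-(-13.2))/2) = sqrt(13.6401) = 3.6932

±(0.6634 + 3.6932i) i.e. 0.6634 + 3.6932i and -0.6634 - 3.6932i


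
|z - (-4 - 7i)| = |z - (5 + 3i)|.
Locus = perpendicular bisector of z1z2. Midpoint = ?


Equal distances means the locus is the perpendicular bisector of z1 and z2.
Midpoint = ((-4+5)/2, (-7+3)/2) = (0.5000, -2.0000)

Perpendicular bisector through (0.5000, -2.0000)


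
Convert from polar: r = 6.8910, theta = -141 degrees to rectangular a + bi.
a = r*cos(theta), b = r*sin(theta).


a = 6.8910*cos(-141°) = 6.8910*(-0.77715) = -5.3553
b = 6.8910*sin(-141°) = 6.8910*(-0.62932) = -4.3366

-5.3553 - 4.3366i


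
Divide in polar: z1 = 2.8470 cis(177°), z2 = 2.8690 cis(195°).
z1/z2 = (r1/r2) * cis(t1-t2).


r = 2.8470 / 2.8690 = 0.9923
theta = 177° - 195° = -18° = 342° (mod 360)

0.9923 cis(342°)


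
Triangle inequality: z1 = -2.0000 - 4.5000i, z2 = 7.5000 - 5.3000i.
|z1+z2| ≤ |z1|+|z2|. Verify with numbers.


|z1| = sqrt((-2)^2 + (-4.5)^2) = sqrt(24.25) = 4.9244
|z2| = sqrt(7.5^2 + (-5.3)^2) = sqrt(84.34) = 9.1837
z1+z2 = 5.5000 - 9.8000i
|z1+z2| = sqrt(126.29) = 11.2379
|z1|+|z2| = 4.9244 + 9.1837 = 14.1081

|z1+z2| = 11.2379 ≤ |z1|+|z2| = 14.1081 (verified)


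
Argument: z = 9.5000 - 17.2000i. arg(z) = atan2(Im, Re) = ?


Re = 9.5, Im = -17.2
arg = atan2(-17.2, 9.5) = -61.0870 degrees

arg(z) = -61.0870 degrees


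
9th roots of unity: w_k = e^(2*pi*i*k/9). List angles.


The 9th roots of unity are cis(360k/9°) for k=0..8
Angle step = 360/9 = 40°
Primitive root: cis(40°)
Primitive root = 0.7660 + 0.6428i

9 roots at angles: 0°, 40°, 80°, 120°, 160°, 200°, 240°, 280°, 320°


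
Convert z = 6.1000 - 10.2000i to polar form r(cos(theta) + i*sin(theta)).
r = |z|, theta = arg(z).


r = sqrt(37.21+104.04) = sqrt(141.25) = 11.8849
theta = atan2(-10.2, 6.1) = -59.1189 degrees

r = 11.8849, theta = -59.1189 degrees


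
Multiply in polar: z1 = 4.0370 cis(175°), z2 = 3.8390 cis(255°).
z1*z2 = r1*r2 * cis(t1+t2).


r = 4.0370 * 3.8390 = 15.4980
theta = 175° + 255° = 430° = 70° (mod 360)

15.4980 cis(70°)


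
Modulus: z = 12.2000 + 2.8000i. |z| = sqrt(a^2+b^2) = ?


|z| = sqrt(12.2^2 + 2.8^2) = sqrt(148.84 + 7.84) = sqrt(156.68) = 12.5172

|z| = 12.5172


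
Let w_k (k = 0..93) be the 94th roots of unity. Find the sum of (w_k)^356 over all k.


The roots are w_k = w^k with w = e^(2*pi*i/94), and (w^k)^356 = (w^356)^k.
So S = 1 + u + u^2 + ... + u^(93) with u = w^356.
356 = 3*94 + 74, so 356 is not a multiple of 94: u = (w^94)^3 * w^74 = w^74 ≠ 1 (w is a primitive 94th root), while u^94 = (w^94)^356 = 1.
Geometric series: S = (1 - u^94)/(1 - u) = (1 - 1)/(1 - u) = 0

S = 0


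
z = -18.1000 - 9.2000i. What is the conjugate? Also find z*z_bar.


z_bar = -18.1000 + 9.2000i
z*z_bar = (-18.1)^2 + (-9.2)^2 = 327.61 + 84.64 = 412.25

z_bar = -18.1000 + 9.2000i, z*z_bar = 412.25


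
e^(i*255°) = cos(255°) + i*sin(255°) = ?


cos(255°) = -0.2588
sin(255°) = -0.9659

e^(i*255°) = -0.2588 - 0.9659i


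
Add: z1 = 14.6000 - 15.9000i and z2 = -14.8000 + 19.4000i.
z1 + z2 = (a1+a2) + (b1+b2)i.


Real: 14.6 - 14.8 = -0.2
Imag: -15.9 + 19.4 = 3.5

-0.2000 + 3.5000i


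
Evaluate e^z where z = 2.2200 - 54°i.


e^2.2200 = 9.2073
cos(-54°) = 0.587785
sin(-54°) = -0.80902
Real = 9.2073*0.587785 = 5.4119
Imag = 9.2073*(-0.80902) = -7.4489

5.4119 - 7.4489i


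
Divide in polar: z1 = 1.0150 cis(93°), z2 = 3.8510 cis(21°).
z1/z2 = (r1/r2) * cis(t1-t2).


r = 1.0150 / 3.8510 = 0.2636
theta = 93° - 21° = 72° = 72° (mod 360)

0.2636 cis(72°)


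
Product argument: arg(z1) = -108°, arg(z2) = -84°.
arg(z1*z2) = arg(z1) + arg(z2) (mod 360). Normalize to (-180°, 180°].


arg(z1*z2) = -108° - 84° = -192°
Normalized to (-180°, 180°]: 168°

168°


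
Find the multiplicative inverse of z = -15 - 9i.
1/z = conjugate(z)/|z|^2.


|z|^2 = 225+81 = 306
1/z = (-15 + 9i)/306

1/z = -0.0490 + 0.0294i


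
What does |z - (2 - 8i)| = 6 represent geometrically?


|z - z0| = r is a circle with center z0 and radius r.
Center = (2, -8), radius = 6

Circle with center (2, -8) and radius 6


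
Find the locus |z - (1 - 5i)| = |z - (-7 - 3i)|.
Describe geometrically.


Equal distances means the locus is the perpendicular bisector of z1 and z2.
Midpoint = ((1+(-7))/2, (-5+(-3))/2) = (-3.0000, -4.0000)

Perpendicular bisector through (-3.0000, -4.0000)


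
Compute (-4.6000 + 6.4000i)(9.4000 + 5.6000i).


Real = -4.6*9.4 - 6.4*5.6 = -43.24 - 35.84 = -79.08
Imag = -4.6*5.6 + 9.4*6.4 = -25.76 + 60.16 = 34.4

-79.0800 + 34.4000i


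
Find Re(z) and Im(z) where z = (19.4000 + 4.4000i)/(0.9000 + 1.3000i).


Multiply by conjugate: (19.4000 + 4.4000i)(0.9000 - 1.3000i) / (0.9^2 + 1.3^2)
Numerator real = 19.4*0.9 + 4.4*1.3 = 23.18
Numerator imag = 4.4*0.9 - 19.4*1.3 = -21.26
Denominator = 2.5
Re(z) = 23.18/2.5 = 9.2720
Im(z) = -21.26/2.5 = -8.5040

Re(z) = 9.2720, Im(z) = -8.5040


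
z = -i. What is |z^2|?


|z| = sqrt(0+1) = sqrt(1) = 1
|z^2| = |z|^2 = 1^2 = 1

|z^2| = 1


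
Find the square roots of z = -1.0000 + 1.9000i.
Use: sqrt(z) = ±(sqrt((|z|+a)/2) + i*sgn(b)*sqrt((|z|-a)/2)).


|z| = sqrt(1+3.61) = 2.1471
sqrt((|z|+a)/2) = sqrt((2.1471+(-1))/2) = sqrt(0.5735) = 0.7573
sqrt((|z|-a)/2) = sqrt((2.1471-(-1))/2) = sqrt(1.5735) = 1.2544

±(0.7573 + 1.2544i) i.e. 0.7573 + 1.2544i and -0.7573 - 1.2544i


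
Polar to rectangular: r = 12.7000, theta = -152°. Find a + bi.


a = 12.7000*cos(-152°) = 12.7000*(-0.882948) = -11.2134
b = 12.7000*sin(-152°) = 12.7000*(-0.46947) = -5.9623

-11.2134 - 5.9623i


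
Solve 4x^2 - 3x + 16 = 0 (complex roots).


disc = (-3)^2 - 4*4*16 = 9 - 256 = -247
sqrt(|disc|) = sqrt(247) = 15.7162
Real part = 3/(2*4) = 0.3750
Imag part = 15.7162/(2*4) = 1.9645

0.3750 ± 1.9645i


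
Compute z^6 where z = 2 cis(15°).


r^6 = 2^6 = 64
n*theta = 6*15° = 90° = 90° (mod 360)
a = 64*cos(90°) = 0
b = 64*sin(90°) = 64.0000

64 cis(90°) = 0 + 64.0000i


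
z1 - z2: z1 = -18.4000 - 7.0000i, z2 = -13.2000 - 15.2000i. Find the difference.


Real: -18.4 + 13.2 = -5.2
Imag: -7 + 15.2 = 8.2

-5.2000 + 8.2000i


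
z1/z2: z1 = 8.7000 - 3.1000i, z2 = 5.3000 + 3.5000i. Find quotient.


Conjugate of z2 = 5.3000 - 3.5000i
Numerator: (8.7000 - 3.1000i)(5.3000 - 3.5000i) = 35.2600 - 46.8800i
Denominator: 5.3^2 + 3.5^2 = 40.34
Result = (35.2600 - 46.8800i)/40.34

0.8741 - 1.1621i


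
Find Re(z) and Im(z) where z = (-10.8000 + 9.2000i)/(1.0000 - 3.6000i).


Multiply by conjugate: (-10.8000 + 9.2000i)(1.0000 + 3.6000i) / (1^2 + (-3.6)^2)
Numerator real = -10.8*1 + 9.2*(-3.6) = -43.92
Numerator imag = 9.2*1 - (-10.8)*(-3.6) = -29.68
Denominator = 13.96
Re(z) = -43.92/13.96 = -3.1461
Im(z) = -29.68/13.96 = -2.1261

Re(z) = -3.1461, Im(z) = -2.1261


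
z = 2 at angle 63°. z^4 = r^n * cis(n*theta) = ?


r^4 = 2^4 = 16
n*theta = 4*63° = 252° = 252° (mod 360)
a = 16*cos(252°) = -4.9443
b = 16*sin(252°) = -15.2169

16 cis(252°) = -4.9443 - 15.2169i


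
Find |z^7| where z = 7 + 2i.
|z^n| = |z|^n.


|z| = sqrt(49+4) = sqrt(53) = 7.2801
|z^7| = |z|^7 = (sqrt(53))^7 = 53^3 * sqrt(53) = 148877*sqrt(53)

|z^7| = 148877*sqrt(53) ≈ 1083840.9200


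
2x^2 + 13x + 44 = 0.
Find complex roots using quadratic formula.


disc = 13^2 - 4*2*44 = 169 - 352 = -183
sqrt(|disc|) = sqrt(183) = 13.5277
Real part = -13/(2*2) = -3.2500
Imag part = 13.5277/(2*2) = 3.3819

-3.2500 ± 3.3819i


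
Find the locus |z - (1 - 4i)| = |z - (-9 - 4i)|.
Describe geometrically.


Equal distances means the locus is the perpendicular bisector of z1 and z2.
Midpoint = ((1+(-9))/2, (-4+(-4))/2) = (-4.0000, -4.0000)

Perpendicular bisector through (-4.0000, -4.0000)


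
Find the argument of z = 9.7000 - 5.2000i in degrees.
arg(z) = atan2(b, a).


Re = 9.7, Im = -5.2
arg = atan2(-5.2, 9.7) = -28.1950 degrees

arg(z) = -28.1950 degrees


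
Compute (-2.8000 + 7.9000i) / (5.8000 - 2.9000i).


Conjugate of z2 = 5.8000 + 2.9000i
Numerator: (-2.8000 + 7.9000i)(5.8000 + 2.9000i) = -39.1500 + 37.7000i
Denominator: 5.8^2 + (-2.9)^2 = 42.05
Result = (-39.1500 + 37.7000i)/42.05

-0.9310 + 0.8966i


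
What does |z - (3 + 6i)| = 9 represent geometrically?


|z - z0| = r is a circle with center z0 and radius r.
Center = (3, 6), radius = 9

Circle with center (3, 6) and radius 9


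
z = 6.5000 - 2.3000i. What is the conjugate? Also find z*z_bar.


z_bar = 6.5000 + 2.3000i
z*z_bar = 6.5^2 + (-2.3)^2 = 42.25 + 5.29 = 47.54

z_bar = 6.5000 + 2.3000i, z*z_bar = 47.54


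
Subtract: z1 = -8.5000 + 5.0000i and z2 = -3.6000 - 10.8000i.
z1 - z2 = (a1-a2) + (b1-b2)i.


Real: -8.5 + 3.6 = -4.9
Imag: 5 + 10.8 = 15.8

-4.9000 + 15.8000i


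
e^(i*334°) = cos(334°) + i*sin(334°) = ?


cos(334°) = 0.8988
sin(334°) = -0.4384

e^(i*334°) = 0.8988 - 0.4384i


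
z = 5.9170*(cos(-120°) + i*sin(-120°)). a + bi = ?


a = 5.9170*cos(-120°) = 5.9170*(-0.5) = -2.9585
b = 5.9170*sin(-120°) = 5.9170*(-0.86603) = -5.1243

-2.9585 - 5.1243i


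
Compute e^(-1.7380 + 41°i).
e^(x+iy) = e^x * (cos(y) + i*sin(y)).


e^-1.7380 = 0.17587
cos(41°) = 0.7547
sin(41°) = 0.6561
Real = 0.17587*0.7547 = 0.1327
Imag = 0.17587*0.6561 = 0.1154

0.1327 + 0.1154i


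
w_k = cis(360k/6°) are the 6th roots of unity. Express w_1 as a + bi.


Angle = 360*1/6 = 60°
a = cos(60°) = 0.5000
b = sin(60°) = 0.8660

0.5000 + 0.8660i


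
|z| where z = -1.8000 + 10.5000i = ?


|z| = sqrt((-1.8)^2 + 10.5^2) = sqrt(3.24 + 110.25) = sqrt(113.49) = 10.6532

|z| = 10.6532


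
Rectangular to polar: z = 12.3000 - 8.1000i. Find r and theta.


r = sqrt(151.29+65.61) = sqrt(216.9) = 14.7275
theta = atan2(-8.1, 12.3) = -33.3664 degrees

r = 14.7275, theta = -33.3664 degrees


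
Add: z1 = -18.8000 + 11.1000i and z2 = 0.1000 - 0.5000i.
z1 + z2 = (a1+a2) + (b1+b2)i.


Real: -18.8 + 0.1 = -18.7
Imag: 11.1 - 0.5 = 10.6

-18.7000 + 10.6000i


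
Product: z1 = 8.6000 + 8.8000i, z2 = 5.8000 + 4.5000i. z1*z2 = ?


Real = 8.6*5.8 - 8.8*4.5 = 49.88 - 39.6 = 10.28
Imag = 8.6*4.5 + 5.8*8.8 = 38.7 + 51.04 = 89.74

10.2800 + 89.7400i


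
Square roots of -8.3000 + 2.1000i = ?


|z| = sqrt(68.89+4.41) = 8.5615
sqrt((|z|+a)/2) = sqrt((8.5615+(-8.3))/2) = sqrt(0.1308) = 0.3616
sqrt((|z|-a)/2) = sqrt((8.5615-(-8.3))/2) = sqrt(8.4308) = 2.9036

±(0.3616 + 2.9036i) i.e. 0.3616 + 2.9036i and -0.3616 - 2.9036i


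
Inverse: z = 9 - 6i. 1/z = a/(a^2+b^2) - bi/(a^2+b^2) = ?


|z|^2 = 81+36 = 117
1/z = (9 + 6i)/117

1/z = 0.0769 + 0.0513i


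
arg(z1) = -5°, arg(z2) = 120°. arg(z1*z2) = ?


arg(z1*z2) = -5° + 120° = 115°
Normalized to (-180°, 180°]: 115°

115°


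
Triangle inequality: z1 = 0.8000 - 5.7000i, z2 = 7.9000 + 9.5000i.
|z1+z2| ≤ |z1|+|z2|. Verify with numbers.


|z1| = sqrt(0.8^2 + (-5.7)^2) = sqrt(33.13) = 5.7559
|z2| = sqrt(7.9^2 + 9.5^2) = sqrt(152.66) = 12.3556
z1+z2 = 8.7000 + 3.8000i
|z1+z2| = sqrt(90.13) = 9.4937
|z1|+|z2| = 5.7559 + 12.3556 = 18.1115

|z1+z2| = 9.4937 ≤ |z1|+|z2| = 18.1115 (verified)


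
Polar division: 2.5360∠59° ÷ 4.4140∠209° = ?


r = 2.5360 / 4.4140 = 0.5745
theta = 59° - 209° = -150° = 210° (mod 360)

0.5745 cis(210°)


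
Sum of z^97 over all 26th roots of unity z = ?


The roots are w_k = w^k with w = e^(2*pi*i/26), and (w^k)^97 = (w^97)^k.
So S = 1 + u + u^2 + ... + u^(25) with u = w^97.
97 = 3*26 + 19, so 97 is not a multiple of 26: u = (w^26)^3 * w^19 = w^19 ≠ 1 (w is a primitive 26th root), while u^26 = (w^26)^97 = 1.
Geometric series: S = (1 - u^26)/(1 - u) = (1 - 1)/(1 - u) = 0

S = 0


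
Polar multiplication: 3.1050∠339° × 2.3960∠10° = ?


r = 3.1050 * 2.3960 = 7.4396
theta = 339° + 10° = 349° = 349° (mod 360)

7.4396 cis(349°)


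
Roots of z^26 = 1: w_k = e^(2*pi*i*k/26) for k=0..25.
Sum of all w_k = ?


The sum of all 26th roots of unity is 0.
Geometric series: (1 - w^26)/(1 - w) = (1-1)/(1-w) = 0 since w^26 = 1, w ≠ 1.
Alternatively: coefficient of z^25 in z^26 - 1 is 0.

0


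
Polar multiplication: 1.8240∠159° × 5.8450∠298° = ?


r = 1.8240 * 5.8450 = 10.6613
theta = 159° + 298° = 457° = 97° (mod 360)

10.6613 cis(97°)


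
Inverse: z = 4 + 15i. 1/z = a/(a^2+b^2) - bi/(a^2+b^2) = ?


|z|^2 = 16+225 = 241
1/z = (4 - 15i)/241

1/z = 0.0166 - 0.0622i


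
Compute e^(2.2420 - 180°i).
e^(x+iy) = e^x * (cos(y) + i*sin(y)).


e^2.2420 = 9.4121
cos(-180°) = -1
sin(-180°) = 0
Real = 9.4121*(-1) = -9.4121
Imag = 9.4121*0 = 0

-9.4121 + 0i


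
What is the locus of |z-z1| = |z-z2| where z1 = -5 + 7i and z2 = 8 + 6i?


Equal distances means the locus is the perpendicular bisector of z1 and z2.
Midpoint = ((-5+8)/2, (7+6)/2) = (1.5000, 6.5000)

Perpendicular bisector through (1.5000, 6.5000)


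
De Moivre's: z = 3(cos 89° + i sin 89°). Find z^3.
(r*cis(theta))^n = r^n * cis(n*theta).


r^3 = 3^3 = 27
n*theta = 3*89° = 267° = 267° (mod 360)
a = 27*cos(267°) = -1.4131
b = 27*sin(267°) = -26.9630

27 cis(267°) = -1.4131 - 26.9630i


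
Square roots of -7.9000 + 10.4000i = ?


|z| = sqrt(62.41+108.16) = 13.0602
sqrt((|z|+a)/2) = sqrt((13.0602+(-7.9))/2) = sqrt(2.5801) = 1.6063
sqrt((|z|-a)/2) = sqrt((13.0602-(-7.9))/2) = sqrt(10.4801) = 3.2373

±(1.6063 + 3.2373i) i.e. 1.6063 + 3.2373i and -1.6063 - 3.2373i


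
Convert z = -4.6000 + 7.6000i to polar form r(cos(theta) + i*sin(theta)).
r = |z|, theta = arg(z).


r = sqrt(21.16+57.76) = sqrt(78.92) = 8.8837
theta = atan2(7.6, -4.6) = 121.1850 degrees

r = 8.8837, theta = 121.1850 degrees


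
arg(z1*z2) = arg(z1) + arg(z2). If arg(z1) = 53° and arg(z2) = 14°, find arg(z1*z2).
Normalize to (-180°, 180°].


arg(z1*z2) = 53° + 14° = 67°
Normalized to (-180°, 180°]: 67°

67°


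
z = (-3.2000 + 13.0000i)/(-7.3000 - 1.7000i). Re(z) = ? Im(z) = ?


Multiply by conjugate: (-3.2000 + 13.0000i)(-7.3000 + 1.7000i) / ((-7.3)^2 + (-1.7)^2)
Numerator real = -3.2*(-7.3) + 13*(-1.7) = 1.26
Numerator imag = 13*(-7.3) - (-3.2)*(-1.7) = -100.34
Denominator = 56.18
Re(z) = 1.26/56.18 = 0.0224
Im(z) = -100.34/56.18 = -1.7860

Re(z) = 0.0224, Im(z) = -1.7860


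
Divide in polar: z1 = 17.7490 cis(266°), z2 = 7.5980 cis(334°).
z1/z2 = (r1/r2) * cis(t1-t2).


r = 17.7490 / 7.5980 = 2.3360
theta = 266° - 334° = -68° = 292° (mod 360)

2.3360 cis(292°)


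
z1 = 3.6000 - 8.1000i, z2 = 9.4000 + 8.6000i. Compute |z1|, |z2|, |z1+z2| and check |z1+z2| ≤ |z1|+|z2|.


|z1| = sqrt(3.6^2 + (-8.1)^2) = sqrt(78.57) = 8.8640
|z2| = sqrt(9.4^2 + 8.6^2) = sqrt(162.32) = 12.7405
z1+z2 = 13.0000 + 0.5000i
|z1+z2| = sqrt(169.25) = 13.0096
|z1|+|z2| = 8.8640 + 12.7405 = 21.6045

|z1+z2| = 13.0096 ≤ |z1|+|z2| = 21.6045 (verified)


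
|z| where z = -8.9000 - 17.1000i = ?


|z| = sqrt((-8.9)^2 + (-17.1)^2) = sqrt(79.21 + 292.41) = sqrt(371.62) = 19.2774

|z| = 19.2774


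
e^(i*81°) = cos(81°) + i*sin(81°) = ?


cos(81°) = 0.1564
sin(81°) = 0.9877

e^(i*81°) = 0.1564 + 0.9877i


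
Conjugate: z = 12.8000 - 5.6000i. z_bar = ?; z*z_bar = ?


z_bar = 12.8000 + 5.6000i
z*z_bar = 12.8^2 + (-5.6)^2 = 163.84 + 31.36 = 195.2

z_bar = 12.8000 + 5.6000i, z*z_bar = 195.2


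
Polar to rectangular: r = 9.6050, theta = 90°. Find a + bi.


a = 9.6050*cos(90°) = 9.6050*0 = 0
b = 9.6050*sin(90°) = 9.6050*1 = 9.6050

0 + 9.6050i


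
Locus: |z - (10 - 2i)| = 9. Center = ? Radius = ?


|z - z0| = r is a circle with center z0 and radius r.
Center = (10, -2), radius = 9

Circle with center (10, -2) and radius 9


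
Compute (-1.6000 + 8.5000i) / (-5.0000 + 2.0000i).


Conjugate of z2 = -5.0000 - 2.0000i
Numerator: (-1.6000 + 8.5000i)(-5.0000 - 2.0000i) = 25.0000 - 39.3000i
Denominator: (-5)^2 + 2^2 = 29
Result = (25.0000 - 39.3000i)/29

0.8621 - 1.3552i


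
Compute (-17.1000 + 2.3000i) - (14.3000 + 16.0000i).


Real: -17.1 - 14.3 = -31.4
Imag: 2.3 - 16 = -13.7

-31.4000 - 13.7000i


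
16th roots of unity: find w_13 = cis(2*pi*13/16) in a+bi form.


Angle = 360*13/16 = 292.5°
a = cos(292.5°) = 0.3827
b = sin(292.5°) = -0.9239

0.3827 - 0.9239i


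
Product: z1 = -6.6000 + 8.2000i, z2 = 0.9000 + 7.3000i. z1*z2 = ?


Real = -6.6*0.9 - 8.2*7.3 = -5.94 - 59.86 = -65.8
Imag = -6.6*7.3 + 0.9*8.2 = -48.18 + 7.38 = -40.8

-65.8000 - 40.8000i


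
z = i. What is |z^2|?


|z| = sqrt(0+1) = sqrt(1) = 1
|z^2| = |z|^2 = 1^2 = 1

|z^2| = 1


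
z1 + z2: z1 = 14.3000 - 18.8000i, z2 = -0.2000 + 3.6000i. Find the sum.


Real: 14.3 - 0.2 = 14.1
Imag: -18.8 + 3.6 = -15.2

14.1000 - 15.2000i


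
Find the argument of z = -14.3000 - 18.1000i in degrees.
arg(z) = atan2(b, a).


Re = -14.3, Im = -18.1
arg = atan2(-18.1, -14.3) = -128.3107 degrees

arg(z) = -128.3107 degrees


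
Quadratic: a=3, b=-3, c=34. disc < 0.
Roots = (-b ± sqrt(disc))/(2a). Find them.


disc = (-3)^2 - 4*3*34 = 9 - 408 = -399
sqrt(|disc|) = sqrt(399) = 19.9750
Real part = 3/(2*3) = 0.5000
Imag part = 19.9750/(2*3) = 3.3292

0.5000 ± 3.3292i


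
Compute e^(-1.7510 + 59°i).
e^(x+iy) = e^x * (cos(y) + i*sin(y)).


e^-1.7510 = 0.1736
cos(59°) = 0.515
sin(59°) = 0.8572
Real = 0.1736*0.515 = 0.0894
Imag = 0.1736*0.8572 = 0.1488

0.0894 + 0.1488i


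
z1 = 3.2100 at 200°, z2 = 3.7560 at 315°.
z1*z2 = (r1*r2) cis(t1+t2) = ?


r = 3.2100 * 3.7560 = 12.0568
theta = 200° + 315° = 515° = 155° (mod 360)

12.0568 cis(155°)


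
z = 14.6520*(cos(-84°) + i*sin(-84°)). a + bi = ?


a = 14.6520*cos(-84°) = 14.6520*0.10453 = 1.5316
b = 14.6520*sin(-84°) = 14.6520*(-0.99452) = -14.5717

1.5316 - 14.5717i


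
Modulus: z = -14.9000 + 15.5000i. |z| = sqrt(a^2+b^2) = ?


|z| = sqrt((-14.9)^2 + 15.5^2) = sqrt(222.01 + 240.25) = sqrt(462.26) = 21.5002

|z| = 21.5002


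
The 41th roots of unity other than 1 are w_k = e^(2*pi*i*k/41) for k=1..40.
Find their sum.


With w = e^(2*pi*i/41), all 41 of the 41th roots of unity w^0 = 1, w, ..., w^(40) sum to 0: 1 + w + ... + w^(40) = (1 - w^41)/(1 - w) = 0 since w^41 = 1, w ≠ 1.
Removing the root 1: w + w^2 + ... + w^(40) = 0 - 1 = -1

Sum = -1


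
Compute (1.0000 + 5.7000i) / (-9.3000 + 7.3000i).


Conjugate of z2 = -9.3000 - 7.3000i
Numerator: (1.0000 + 5.7000i)(-9.3000 - 7.3000i) = 32.3100 - 60.3100i
Denominator: (-9.3)^2 + 7.3^2 = 139.78
Result = (32.3100 - 60.3100i)/139.78

0.2311 - 0.4315i


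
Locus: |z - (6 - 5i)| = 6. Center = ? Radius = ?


|z - z0| = r is a circle with center z0 and radius r.
Center = (6, -5), radius = 6

Circle with center (6, -5) and radius 6


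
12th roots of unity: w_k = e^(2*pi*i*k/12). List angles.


The 12th roots of unity are cis(360k/12°) for k=0..11
Angle step = 360/12 = 30°
Primitive root: cis(30°)
Primitive root = 0.8660 + 0.5000i

12 roots at angles: 0°, 30°, 60°, 90°, 120°, 150°, 180°, 210°, 240°, 270°, 300°, 330°


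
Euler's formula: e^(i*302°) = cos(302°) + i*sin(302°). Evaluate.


cos(302°) = 0.5299
sin(302°) = -0.8480

e^(i*302°) = 0.5299 - 0.8480i


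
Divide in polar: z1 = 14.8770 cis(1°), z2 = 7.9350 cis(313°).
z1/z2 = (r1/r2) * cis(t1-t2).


r = 14.8770 / 7.9350 = 1.8749
theta = 1° - 313° = -312° = 48° (mod 360)

1.8749 cis(48°)


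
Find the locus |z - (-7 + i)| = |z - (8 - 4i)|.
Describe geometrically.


Equal distances means the locus is the perpendicular bisector of z1 and z2.
Midpoint = ((-7+8)/2, (1+(-4))/2) = (0.5000, -1.5000)

Perpendicular bisector through (0.5000, -1.5000)


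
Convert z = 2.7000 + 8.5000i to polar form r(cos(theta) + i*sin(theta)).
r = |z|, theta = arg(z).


r = sqrt(7.29+72.25) = sqrt(79.54) = 8.9185
theta = atan2(8.5, 2.7) = 72.3777 degrees

r = 8.9185, theta = 72.3777 degrees


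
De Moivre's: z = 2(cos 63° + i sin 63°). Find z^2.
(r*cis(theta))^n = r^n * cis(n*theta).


r^2 = 2^2 = 4
n*theta = 2*63° = 126° = 126° (mod 360)
a = 4*cos(126°) = -2.3511
b = 4*sin(126°) = 3.2361

4 cis(126°) = -2.3511 + 3.2361i


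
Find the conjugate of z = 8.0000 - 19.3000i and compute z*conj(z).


z_bar = 8.0000 + 19.3000i
z*z_bar = 8^2 + (-19.3)^2 = 64 + 372.49 = 436.49

z_bar = 8.0000 + 19.3000i, z*z_bar = 436.49


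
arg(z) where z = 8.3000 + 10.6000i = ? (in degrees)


Re = 8.3, Im = 10.6
arg = atan2(10.6, 8.3) = 51.9384 degrees

arg(z) = 51.9384 degrees


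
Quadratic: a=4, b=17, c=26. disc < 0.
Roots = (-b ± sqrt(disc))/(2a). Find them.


disc = 17^2 - 4*4*26 = 289 - 416 = -127
sqrt(|disc|) = sqrt(127) = 11.2694
Real part = -17/(2*4) = -2.1250
Imag part = 11.2694/(2*4) = 1.4087

-2.1250 ± 1.4087i


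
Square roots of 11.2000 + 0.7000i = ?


|z| = sqrt(125.44+0.49) = 11.2219
sqrt((|z|+a)/2) = sqrt((11.2219+11.2)/2) = sqrt(11.2109) = 3.3483
sqrt((|z|-a)/2) = sqrt((11.2219-11.2)/2) = sqrt(0.0109) = 0.1045

±(3.3483 + 0.1045i) i.e. 3.3483 + 0.1045i and -3.3483 - 0.1045i


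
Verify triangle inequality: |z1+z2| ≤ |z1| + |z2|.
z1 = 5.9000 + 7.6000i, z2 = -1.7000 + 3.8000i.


|z1| = sqrt(5.9^2 + 7.6^2) = sqrt(92.57) = 9.6213
|z2| = sqrt((-1.7)^2 + 3.8^2) = sqrt(17.33) = 4.1629
z1+z2 = 4.2000 + 11.4000i
|z1+z2| = sqrt(147.6) = 12.1491
|z1|+|z2| = 9.6213 + 4.1629 = 13.7842

|z1+z2| = 12.1491 ≤ |z1|+|z2| = 13.7842 (verified)


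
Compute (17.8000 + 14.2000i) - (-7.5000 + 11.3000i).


Real: 17.8 + 7.5 = 25.3
Imag: 14.2 - 11.3 = 2.9

25.3000 + 2.9000i


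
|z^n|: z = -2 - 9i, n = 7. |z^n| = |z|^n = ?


|z| = sqrt(4+81) = sqrt(85) = 9.2195
|z^7| = |z|^7 = (sqrt(85))^7 = 85^3 * sqrt(85) = 614125*sqrt(85)

|z^7| = 614125*sqrt(85) ≈ 5661952.7398


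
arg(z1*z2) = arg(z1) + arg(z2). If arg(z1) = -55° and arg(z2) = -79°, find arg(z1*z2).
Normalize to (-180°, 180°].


arg(z1*z2) = -55° - 79° = -134°
Normalized to (-180°, 180°]: -134°

-134°


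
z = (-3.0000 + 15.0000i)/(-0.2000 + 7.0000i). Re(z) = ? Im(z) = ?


Multiply by conjugate: (-3.0000 + 15.0000i)(-0.2000 - 7.0000i) / ((-0.2)^2 + 7^2)
Numerator real = -3*(-0.2) + 15*7 = 105.6
Numerator imag = 15*(-0.2) - (-3)*7 = 18
Denominator = 49.04
Re(z) = 105.6/49.04 = 2.1533
Im(z) = 18/49.04 = 0.3670

Re(z) = 2.1533, Im(z) = 0.3670


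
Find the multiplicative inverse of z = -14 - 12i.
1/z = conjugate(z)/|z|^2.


|z|^2 = 196+144 = 340
1/z = (-14 + 12i)/340

1/z = -0.0412 + 0.0353i


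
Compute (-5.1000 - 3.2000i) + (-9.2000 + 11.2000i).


Real: -5.1 - 9.2 = -14.3
Imag: -3.2 + 11.2 = 8

-14.3000 + 8.0000i


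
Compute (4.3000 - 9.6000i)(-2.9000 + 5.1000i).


Real = 4.3*(-2.9) - (-9.6)*5.1 = -12.47 - (-48.96) = 36.49
Imag = 4.3*5.1 - (2.9)*(-9.6) = 21.93 + 27.84 = 49.77

36.4900 + 49.7700i


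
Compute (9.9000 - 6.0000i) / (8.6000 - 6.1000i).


Conjugate of z2 = 8.6000 + 6.1000i
Numerator: (9.9000 - 6.0000i)(8.6000 + 6.1000i) = 121.7400 + 8.7900i
Denominator: 8.6^2 + (-6.1)^2 = 111.17
Result = (121.7400 + 8.7900i)/111.17

1.0951 + 0.0791i


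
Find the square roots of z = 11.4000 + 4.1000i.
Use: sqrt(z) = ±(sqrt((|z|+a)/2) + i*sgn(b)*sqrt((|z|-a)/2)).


|z| = sqrt(129.96+16.81) = 12.1149
sqrt((|z|+a)/2) = sqrt((12.1149+11.4)/2) = sqrt(11.7574) = 3.4289
sqrt((|z|-a)/2) = sqrt((12.1149-11.4)/2) = sqrt(0.3574) = 0.5979

±(3.4289 + 0.5979i) i.e. 3.4289 + 0.5979i and -3.4289 - 0.5979i


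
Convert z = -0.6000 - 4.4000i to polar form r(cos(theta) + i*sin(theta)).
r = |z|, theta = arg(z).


r = sqrt(0.36+19.36) = sqrt(19.72) = 4.4407
theta = atan2(-4.4, -0.6) = -97.7652 degrees

r = 4.4407, theta = -97.7652 degrees


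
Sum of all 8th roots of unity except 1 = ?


With w = e^(2*pi*i/8), all 8 of the 8th roots of unity w^0 = 1, w, ..., w^(7) sum to 0: 1 + w + ... + w^(7) = (1 - w^8)/(1 - w) = 0 since w^8 = 1, w ≠ 1.
Removing the root 1: w + w^2 + ... + w^(7) = 0 - 1 = -1

Sum = -1


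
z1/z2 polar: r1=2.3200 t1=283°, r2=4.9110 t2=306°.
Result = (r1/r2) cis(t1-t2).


r = 2.3200 / 4.9110 = 0.4724
theta = 283° - 306° = -23° = 337° (mod 360)

0.4724 cis(337°)


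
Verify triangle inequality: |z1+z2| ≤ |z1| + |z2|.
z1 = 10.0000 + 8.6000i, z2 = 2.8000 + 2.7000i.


|z1| = sqrt(10^2 + 8.6^2) = sqrt(173.96) = 13.1894
|z2| = sqrt(2.8^2 + 2.7^2) = sqrt(15.13) = 3.8897
z1+z2 = 12.8000 + 11.3000i
|z1+z2| = sqrt(291.53) = 17.0742
|z1|+|z2| = 13.1894 + 3.8897 = 17.0791

|z1+z2| = 17.0742 ≤ |z1|+|z2| = 17.0791 (verified)


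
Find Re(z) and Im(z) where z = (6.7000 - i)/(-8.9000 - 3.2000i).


Multiply by conjugate: (6.7000 - i)(-8.9000 + 3.2000i) / ((-8.9)^2 + (-3.2)^2)
Numerator real = 6.7*(-8.9) - (1)*(-3.2) = -56.43
Numerator imag = -1*(-8.9) - 6.7*(-3.2) = 30.34
Denominator = 89.45
Re(z) = -56.43/89.45 = -0.6309
Im(z) = 30.34/89.45 = 0.3392

Re(z) = -0.6309, Im(z) = 0.3392


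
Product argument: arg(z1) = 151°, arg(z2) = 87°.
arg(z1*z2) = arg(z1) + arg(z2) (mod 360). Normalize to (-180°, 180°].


arg(z1*z2) = 151° + 87° = 238°
Normalized to (-180°, 180°]: -122°

-122°


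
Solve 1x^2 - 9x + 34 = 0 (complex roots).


disc = (-9)^2 - 4*1*34 = 81 - 136 = -55
sqrt(|disc|) = sqrt(55) = 7.4162
Real part = 9/(2*1) = 4.5000
Imag part = 7.4162/(2*1) = 3.7081

4.5000 ± 3.7081i


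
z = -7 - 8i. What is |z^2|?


|z| = sqrt(49+64) = sqrt(113) = 10.6301
|z^2| = |z|^2 = (sqrt(113))^2 = 113

|z^2| = 113


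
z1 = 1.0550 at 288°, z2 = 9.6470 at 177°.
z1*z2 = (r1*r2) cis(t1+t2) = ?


r = 1.0550 * 9.6470 = 10.1776
theta = 288° + 177° = 465° = 105° (mod 360)

10.1776 cis(105°)


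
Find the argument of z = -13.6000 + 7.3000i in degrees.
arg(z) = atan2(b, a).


Re = -13.6, Im = 7.3
arg = atan2(7.3, -13.6) = 151.7747 degrees

arg(z) = 151.7747 degrees


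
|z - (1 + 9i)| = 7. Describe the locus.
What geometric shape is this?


|z - z0| = r is a circle with center z0 and radius r.
Center = (1, 9), radius = 7

Circle with center (1, 9) and radius 7


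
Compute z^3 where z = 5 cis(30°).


r^3 = 5^3 = 125
n*theta = 3*30° = 90° = 90° (mod 360)
a = 125*cos(90°) = 0
b = 125*sin(90°) = 125.0000

125 cis(90°) = 0 + 125.0000i


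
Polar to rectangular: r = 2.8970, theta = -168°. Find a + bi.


a = 2.8970*cos(-168°) = 2.8970*(-0.97815) = -2.8337
b = 2.8970*sin(-168°) = 2.8970*(-0.2079) = -0.6023

-2.8337 - 0.6023i


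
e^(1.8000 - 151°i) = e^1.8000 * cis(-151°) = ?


e^1.8000 = 6.0496
cos(-151°) = -0.87462
sin(-151°) = -0.48481
Real = 6.0496*(-0.87462) = -5.2911
Imag = 6.0496*(-0.48481) = -2.9329

-5.2911 - 2.9329i


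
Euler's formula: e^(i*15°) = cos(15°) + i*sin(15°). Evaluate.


cos(15°) = 0.9659
sin(15°) = 0.2588

e^(i*15°) = 0.9659 + 0.2588i


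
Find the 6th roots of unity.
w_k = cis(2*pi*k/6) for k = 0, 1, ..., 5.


The 6th roots of unity are cis(360k/6°) for k=0..5
Angle step = 360/6 = 60°
Primitive root: cis(60°)
Primitive root = 0.5000 + 0.8660i

6 roots at angles: 0°, 60°, 120°, 180°, 240°, 300°


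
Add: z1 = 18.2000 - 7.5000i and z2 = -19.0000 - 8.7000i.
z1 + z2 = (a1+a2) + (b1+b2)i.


Real: 18.2 - 19 = -0.8
Imag: -7.5 - 8.7 = -16.2

-0.8000 - 16.2000i


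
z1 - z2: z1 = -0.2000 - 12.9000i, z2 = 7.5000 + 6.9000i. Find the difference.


Real: -0.2 - 7.5 = -7.7
Imag: -12.9 - 6.9 = -19.8

-7.7000 - 19.8000i


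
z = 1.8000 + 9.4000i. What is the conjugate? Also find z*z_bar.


z_bar = 1.8000 - 9.4000i
z*z_bar = 1.8^2 + 9.4^2 = 3.24 + 88.36 = 91.6

z_bar = 1.8000 - 9.4000i, z*z_bar = 91.6


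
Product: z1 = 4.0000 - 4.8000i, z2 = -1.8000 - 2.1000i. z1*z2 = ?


Real = 4*(-1.8) - (-4.8)*(-2.1) = -7.2 - 10.08 = -17.28
Imag = 4*(-2.1) - (1.8)*(-4.8) = -8.4 + 8.64 = 0.24

-17.2800 + 0.2400i


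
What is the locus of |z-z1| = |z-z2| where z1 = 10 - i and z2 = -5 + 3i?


Equal distances means the locus is the perpendicular bisector of z1 and z2.
Midpoint = ((10+(-5))/2, (-1+3)/2) = (2.5000, 1.0000)

Perpendicular bisector through (2.5000, 1.0000)


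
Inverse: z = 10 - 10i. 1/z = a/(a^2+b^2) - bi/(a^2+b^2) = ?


|z|^2 = 100+100 = 200
1/z = (10 + 10i)/200

1/z = 0.0500 + 0.0500i


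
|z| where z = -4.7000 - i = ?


|z| = sqrt((-4.7)^2 + (-1)^2) = sqrt(22.09 + 1) = sqrt(23.09) = 4.8052

|z| = 4.8052


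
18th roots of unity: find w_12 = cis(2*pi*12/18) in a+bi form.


Angle = 360*12/18 = 240°
a = cos(240°) = -0.5000
b = sin(240°) = -0.8660

-0.5000 - 0.8660i


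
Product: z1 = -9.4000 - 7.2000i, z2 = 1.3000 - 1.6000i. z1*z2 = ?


Real = -9.4*1.3 - (-7.2)*(-1.6) = -12.22 - 11.52 = -23.74
Imag = -9.4*(-1.6) + 1.3*(-7.2) = 15.04 - (9.36) = 5.68

-23.7400 + 5.6800i


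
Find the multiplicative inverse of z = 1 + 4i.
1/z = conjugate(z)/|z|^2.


|z|^2 = 1+16 = 17
1/z = (1 - 4i)/17

1/z = 0.0588 - 0.2353i


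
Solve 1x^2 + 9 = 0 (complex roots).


disc = 0^2 - 4*1*9 = 0 - 36 = -36
sqrt(|disc|) = sqrt(36) = 6.0000
Real part = 0/(2*1) = 0
Imag part = 6.0000/(2*1) = 3.0000

0 ± 3.0000i


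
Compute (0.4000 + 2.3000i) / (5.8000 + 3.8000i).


Conjugate of z2 = 5.8000 - 3.8000i
Numerator: (0.4000 + 2.3000i)(5.8000 - 3.8000i) = 11.0600 + 11.8200i
Denominator: 5.8^2 + 3.8^2 = 48.08
Result = (11.0600 + 11.8200i)/48.08

0.2300 + 0.2458i


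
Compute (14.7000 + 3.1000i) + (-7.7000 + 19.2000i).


Real: 14.7 - 7.7 = 7
Imag: 3.1 + 19.2 = 22.3

7.0000 + 22.3000i


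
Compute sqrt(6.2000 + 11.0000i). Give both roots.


|z| = sqrt(38.44+121) = 12.6270
sqrt((|z|+a)/2) = sqrt((12.6270+6.2)/2) = sqrt(9.4135) = 3.0681
sqrt((|z|-a)/2) = sqrt((12.6270-6.2)/2) = sqrt(3.2135) = 1.7926

±(3.0681 + 1.7926i) i.e. 3.0681 + 1.7926i and -3.0681 - 1.7926i


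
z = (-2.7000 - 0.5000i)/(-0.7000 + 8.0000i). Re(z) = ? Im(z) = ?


Multiply by conjugate: (-2.7000 - 0.5000i)(-0.7000 - 8.0000i) / ((-0.7)^2 + 8^2)
Numerator real = -2.7*(-0.7) - (0.5)*8 = -2.11
Numerator imag = -0.5*(-0.7) - (-2.7)*8 = 21.95
Denominator = 64.49
Re(z) = -2.11/64.49 = -0.0327
Im(z) = 21.95/64.49 = 0.3404

Re(z) = -0.0327, Im(z) = 0.3404


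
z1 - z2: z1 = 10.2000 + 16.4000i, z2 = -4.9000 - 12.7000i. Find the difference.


Real: 10.2 + 4.9 = 15.1
Imag: 16.4 + 12.7 = 29.1

15.1000 + 29.1000i


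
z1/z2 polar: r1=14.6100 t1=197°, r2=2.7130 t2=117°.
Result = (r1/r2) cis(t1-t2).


r = 14.6100 / 2.7130 = 5.3852
theta = 197° - 117° = 80° = 80° (mod 360)

5.3852 cis(80°)


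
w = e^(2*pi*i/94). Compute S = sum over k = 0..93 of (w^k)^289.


The roots are w_k = w^k with w = e^(2*pi*i/94), and (w^k)^289 = (w^289)^k.
So S = 1 + u + u^2 + ... + u^(93) with u = w^289.
289 = 3*94 + 7, so 289 is not a multiple of 94: u = (w^94)^3 * w^7 = w^7 ≠ 1 (w is a primitive 94th root), while u^94 = (w^94)^289 = 1.
Geometric series: S = (1 - u^94)/(1 - u) = (1 - 1)/(1 - u) = 0

S = 0


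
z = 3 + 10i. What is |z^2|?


|z| = sqrt(9+100) = sqrt(109) = 10.4403
|z^2| = |z|^2 = (sqrt(109))^2 = 109

|z^2| = 109


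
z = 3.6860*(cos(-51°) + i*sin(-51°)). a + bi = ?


a = 3.6860*cos(-51°) = 3.6860*0.62932 = 2.3197
b = 3.6860*sin(-51°) = 3.6860*(-0.77715) = -2.8646

2.3197 - 2.8646i


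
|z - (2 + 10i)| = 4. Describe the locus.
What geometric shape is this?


|z - z0| = r is a circle with center z0 and radius r.
Center = (2, 10), radius = 4

Circle with center (2, 10) and radius 4


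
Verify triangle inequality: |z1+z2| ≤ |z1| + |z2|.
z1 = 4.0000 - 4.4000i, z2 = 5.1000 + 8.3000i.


|z1| = sqrt(4^2 + (-4.4)^2) = sqrt(35.36) = 5.9464
|z2| = sqrt(5.1^2 + 8.3^2) = sqrt(94.9) = 9.7417
z1+z2 = 9.1000 + 3.9000i
|z1+z2| = sqrt(98.02) = 9.9005
|z1|+|z2| = 5.9464 + 9.7417 = 15.6881

|z1+z2| = 9.9005 ≤ |z1|+|z2| = 15.6881 (verified)


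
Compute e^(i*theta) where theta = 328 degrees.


cos(328°) = 0.8480
sin(328°) = -0.5299

e^(i*328°) = 0.8480 - 0.5299i


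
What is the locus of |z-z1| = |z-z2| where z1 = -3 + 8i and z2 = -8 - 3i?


Equal distances means the locus is the perpendicular bisector of z1 and z2.
Midpoint = ((-3+(-8))/2, (8+(-3))/2) = (-5.5000, 2.5000)

Perpendicular bisector through (-5.5000, 2.5000)


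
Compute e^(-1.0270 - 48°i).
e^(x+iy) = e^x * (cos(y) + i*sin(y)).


e^-1.0270 = 0.3581
cos(-48°) = 0.6691
sin(-48°) = -0.7431
Real = 0.3581*0.6691 = 0.2396
Imag = 0.3581*(-0.7431) = -0.2661

0.2396 - 0.2661i


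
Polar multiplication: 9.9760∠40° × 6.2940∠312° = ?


r = 9.9760 * 6.2940 = 62.7889
theta = 40° + 312° = 352° = 352° (mod 360)

62.7889 cis(352°)


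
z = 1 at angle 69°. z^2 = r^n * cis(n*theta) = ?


r^2 = 1^2 = 1
n*theta = 2*69° = 138° = 138° (mod 360)
a = 1*cos(138°) = -0.7431
b = 1*sin(138°) = 0.6691

1 cis(138°) = -0.7431 + 0.6691i


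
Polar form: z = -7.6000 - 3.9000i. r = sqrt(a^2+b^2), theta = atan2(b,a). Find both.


r = sqrt(57.76+15.21) = sqrt(72.97) = 8.5422
theta = atan2(-3.9, -7.6) = -152.8350 degrees

r = 8.5422, theta = -152.8350 degrees


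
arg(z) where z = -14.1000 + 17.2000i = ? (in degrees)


Re = -14.1, Im = 17.2
arg = atan2(17.2, -14.1) = 129.3438 degrees

arg(z) = 129.3438 degrees


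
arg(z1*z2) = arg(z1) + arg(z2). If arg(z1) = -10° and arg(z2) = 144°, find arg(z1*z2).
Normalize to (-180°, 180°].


arg(z1*z2) = -10° + 144° = 134°
Normalized to (-180°, 180°]: 134°

134°


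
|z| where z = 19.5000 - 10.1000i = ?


|z| = sqrt(19.5^2 + (-10.1)^2) = sqrt(380.25 + 102.01) = sqrt(482.26) = 21.9604

|z| = 21.9604


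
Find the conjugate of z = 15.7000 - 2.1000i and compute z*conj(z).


z_bar = 15.7000 + 2.1000i
z*z_bar = 15.7^2 + (-2.1)^2 = 246.49 + 4.41 = 250.9

z_bar = 15.7000 + 2.1000i, z*z_bar = 250.9


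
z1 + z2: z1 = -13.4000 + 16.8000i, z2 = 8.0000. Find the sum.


Real: -13.4 + 8 = -5.4
Imag: 16.8 + 0 = 16.8

-5.4000 + 16.8000i


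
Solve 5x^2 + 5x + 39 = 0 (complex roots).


disc = 5^2 - 4*5*39 = 25 - 780 = -755
sqrt(|disc|) = sqrt(755) = 27.4773
Real part = -5/(2*5) = -0.5000
Imag part = 27.4773/(2*5) = 2.7477

-0.5000 ± 2.7477i


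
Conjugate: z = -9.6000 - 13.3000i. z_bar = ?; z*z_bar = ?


z_bar = -9.6000 + 13.3000i
z*z_bar = (-9.6)^2 + (-13.3)^2 = 92.16 + 176.89 = 269.05

z_bar = -9.6000 + 13.3000i, z*z_bar = 269.05


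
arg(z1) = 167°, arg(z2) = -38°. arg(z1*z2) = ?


arg(z1*z2) = 167° - 38° = 129°
Normalized to (-180°, 180°]: 129°

129°


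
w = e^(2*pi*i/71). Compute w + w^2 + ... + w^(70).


With w = e^(2*pi*i/71), all 71 of the 71th roots of unity w^0 = 1, w, ..., w^(70) sum to 0: 1 + w + ... + w^(70) = (1 - w^71)/(1 - w) = 0 since w^71 = 1, w ≠ 1.
Removing the root 1: w + w^2 + ... + w^(70) = 0 - 1 = -1

Sum = -1


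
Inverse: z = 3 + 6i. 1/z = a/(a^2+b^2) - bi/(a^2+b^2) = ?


|z|^2 = 9+36 = 45
1/z = (3 - 6i)/45

1/z = 0.0667 - 0.1333i


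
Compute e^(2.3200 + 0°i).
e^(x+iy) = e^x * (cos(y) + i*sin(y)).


e^2.3200 = 10.1757
cos(0°) = 1
sin(0°) = 0
Real = 10.1757*1 = 10.1757
Imag = 10.1757*0 = 0

10.1757 + 0i


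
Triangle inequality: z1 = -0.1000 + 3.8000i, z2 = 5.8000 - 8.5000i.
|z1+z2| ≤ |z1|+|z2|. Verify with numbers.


|z1| = sqrt((-0.1)^2 + 3.8^2) = sqrt(14.45) = 3.8013
|z2| = sqrt(5.8^2 + (-8.5)^2) = sqrt(105.89) = 10.2903
z1+z2 = 5.7000 - 4.7000i
|z1+z2| = sqrt(54.58) = 7.3878
|z1|+|z2| = 3.8013 + 10.2903 = 14.0916

|z1+z2| = 7.3878 ≤ |z1|+|z2| = 14.0916 (verified)


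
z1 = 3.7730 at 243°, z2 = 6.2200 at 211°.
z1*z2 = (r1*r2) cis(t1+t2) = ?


r = 3.7730 * 6.2200 = 23.4681
theta = 243° + 211° = 454° = 94° (mod 360)

23.4681 cis(94°)


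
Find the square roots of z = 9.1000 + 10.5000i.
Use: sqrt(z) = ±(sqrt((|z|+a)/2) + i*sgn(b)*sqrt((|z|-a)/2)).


|z| = sqrt(82.81+110.25) = 13.8946
sqrt((|z|+a)/2) = sqrt((13.8946+9.1)/2) = sqrt(11.4973) = 3.3908
sqrt((|z|-a)/2) = sqrt((13.8946-9.1)/2) = sqrt(2.3973) = 1.5483

±(3.3908 + 1.5483i) i.e. 3.3908 + 1.5483i and -3.3908 - 1.5483i
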